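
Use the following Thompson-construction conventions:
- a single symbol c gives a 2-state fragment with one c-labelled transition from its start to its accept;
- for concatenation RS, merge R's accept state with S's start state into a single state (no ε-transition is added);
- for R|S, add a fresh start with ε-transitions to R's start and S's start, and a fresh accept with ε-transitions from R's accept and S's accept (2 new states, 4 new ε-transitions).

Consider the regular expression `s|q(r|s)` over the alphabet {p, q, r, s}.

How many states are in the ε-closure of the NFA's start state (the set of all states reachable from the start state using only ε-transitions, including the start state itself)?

Work bottom-up. For each fragment F, track |ε-closure(F.start)| and whether F's accept lies in that closure (i.e. whether F accepts ε). A single-symbol fragment has closure size 1 and does not accept ε.
  r|s → new start ε-reaches every alternative's start; none of them accept ε, so the new accept is not reached: |closure| = 1 + 1 + 1 = 3
  q(r|s) → |closure| equals the left operand's closure size = 1 (its accept is not ε-reachable, so the closure stops there)
  s|q(r|s) → |closure| = 1 + 1 + 1 = 3 (the new accept is not ε-reachable since no branch accepts ε)

3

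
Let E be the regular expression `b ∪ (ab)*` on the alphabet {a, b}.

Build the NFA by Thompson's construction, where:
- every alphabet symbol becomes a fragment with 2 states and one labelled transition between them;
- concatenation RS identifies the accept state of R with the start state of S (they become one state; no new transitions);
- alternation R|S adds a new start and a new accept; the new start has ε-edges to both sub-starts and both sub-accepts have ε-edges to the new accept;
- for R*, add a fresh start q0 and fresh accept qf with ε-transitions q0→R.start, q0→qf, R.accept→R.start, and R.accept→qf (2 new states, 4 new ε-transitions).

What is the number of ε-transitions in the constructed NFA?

8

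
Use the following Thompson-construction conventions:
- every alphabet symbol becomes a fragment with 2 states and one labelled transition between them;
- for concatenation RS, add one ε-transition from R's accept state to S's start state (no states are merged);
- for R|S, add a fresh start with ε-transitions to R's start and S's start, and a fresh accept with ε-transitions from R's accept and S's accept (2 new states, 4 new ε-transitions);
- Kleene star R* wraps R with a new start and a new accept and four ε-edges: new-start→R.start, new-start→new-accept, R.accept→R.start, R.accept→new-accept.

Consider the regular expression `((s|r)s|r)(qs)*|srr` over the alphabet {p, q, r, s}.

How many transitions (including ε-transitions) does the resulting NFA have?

Per subexpression:
Each of the 9 symbol leaves contributes 1 transition (1 symbol, 0 ε).
  s|r : 6 transitions (2 symbol, 4 ε)
  (s|r)s : 8 transitions (3 symbol, 5 ε)
  (s|r)s|r : 13 transitions (4 symbol, 9 ε)
  qs : 3 transitions (2 symbol, 1 ε)
  (qs)* : 7 transitions (2 symbol, 5 ε)
  ((s|r)s|r)(qs)* : 21 transitions (6 symbol, 15 ε)
  srr : 5 transitions (3 symbol, 2 ε)
  ((s|r)s|r)(qs)*|srr : 30 transitions (9 symbol, 21 ε)

30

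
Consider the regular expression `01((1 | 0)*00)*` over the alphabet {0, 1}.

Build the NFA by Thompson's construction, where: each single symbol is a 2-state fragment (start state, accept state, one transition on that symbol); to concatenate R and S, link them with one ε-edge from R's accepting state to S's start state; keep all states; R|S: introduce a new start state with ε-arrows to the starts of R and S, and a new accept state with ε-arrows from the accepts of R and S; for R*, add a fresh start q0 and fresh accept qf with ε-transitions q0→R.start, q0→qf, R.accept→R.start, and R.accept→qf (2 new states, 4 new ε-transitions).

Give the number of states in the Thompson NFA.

18

Building bottom-up:
Each of the 6 symbol leaves contributes a 2-state fragment.
  1 | 0 = 6 states
  (1 | 0)* = 8 states
  (1 | 0)*00 = 12 states
  ((1 | 0)*00)* = 14 states
  01((1 | 0)*00)* = 18 states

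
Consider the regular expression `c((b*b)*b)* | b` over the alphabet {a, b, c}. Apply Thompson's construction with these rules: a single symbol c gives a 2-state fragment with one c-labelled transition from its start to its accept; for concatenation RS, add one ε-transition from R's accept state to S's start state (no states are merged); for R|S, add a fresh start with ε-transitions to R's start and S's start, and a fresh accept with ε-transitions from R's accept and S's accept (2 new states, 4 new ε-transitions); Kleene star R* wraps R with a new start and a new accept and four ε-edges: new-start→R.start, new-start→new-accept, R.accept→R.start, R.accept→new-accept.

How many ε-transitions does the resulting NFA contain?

Recursing over subexpressions:
Each of the 5 symbol leaves contributes 0 ε-transitions.
  b* → 4 ε-transitions
  b*b → 5 ε-transitions
  (b*b)* → 9 ε-transitions
  (b*b)*b → 10 ε-transitions
  ((b*b)*b)* → 14 ε-transitions
  c((b*b)*b)* → 15 ε-transitions
  c((b*b)*b)* | b → 19 ε-transitions

19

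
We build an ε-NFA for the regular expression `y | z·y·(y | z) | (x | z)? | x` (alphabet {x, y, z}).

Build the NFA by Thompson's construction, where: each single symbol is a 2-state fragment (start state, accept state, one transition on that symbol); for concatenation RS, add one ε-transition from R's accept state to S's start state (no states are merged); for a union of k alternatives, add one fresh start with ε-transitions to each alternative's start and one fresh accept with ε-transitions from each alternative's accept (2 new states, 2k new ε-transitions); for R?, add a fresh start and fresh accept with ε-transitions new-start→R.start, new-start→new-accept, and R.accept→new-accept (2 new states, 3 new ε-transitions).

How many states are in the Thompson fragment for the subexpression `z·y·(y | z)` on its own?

Fragment for `z·y·(y | z)`:
Each of the 4 symbol leaves contributes a 2-state fragment.
  y | z = 6 states
  z·y·(y | z) = 10 states

10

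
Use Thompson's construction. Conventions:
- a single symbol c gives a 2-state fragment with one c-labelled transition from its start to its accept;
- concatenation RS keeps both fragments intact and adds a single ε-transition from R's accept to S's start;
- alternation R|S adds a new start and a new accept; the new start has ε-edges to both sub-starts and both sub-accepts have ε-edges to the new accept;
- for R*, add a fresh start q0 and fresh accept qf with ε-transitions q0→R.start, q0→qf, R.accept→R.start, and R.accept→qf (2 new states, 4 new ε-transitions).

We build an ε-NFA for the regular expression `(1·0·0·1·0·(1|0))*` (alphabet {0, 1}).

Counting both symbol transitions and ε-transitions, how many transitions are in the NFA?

20

Per subexpression:
Each of the 7 symbol leaves contributes 1 transition (1 symbol, 0 ε).
  1|0 — 6 transitions (2 symbol, 4 ε)
  1·0·0·1·0·(1|0) — 16 transitions (7 symbol, 9 ε)
  (1·0·0·1·0·(1|0))* — 20 transitions (7 symbol, 13 ε)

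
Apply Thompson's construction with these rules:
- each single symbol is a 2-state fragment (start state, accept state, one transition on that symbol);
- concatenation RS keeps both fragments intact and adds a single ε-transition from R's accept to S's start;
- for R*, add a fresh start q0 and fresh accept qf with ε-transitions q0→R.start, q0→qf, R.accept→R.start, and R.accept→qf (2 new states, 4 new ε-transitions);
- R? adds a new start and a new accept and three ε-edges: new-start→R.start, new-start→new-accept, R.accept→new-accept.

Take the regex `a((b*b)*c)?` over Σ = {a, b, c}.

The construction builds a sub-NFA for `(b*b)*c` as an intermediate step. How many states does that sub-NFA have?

Fragment for `(b*b)*c`:
Each of the 3 symbol leaves contributes a 2-state fragment.
  b* = 4 states
  b*b = 6 states
  (b*b)* = 8 states
  (b*b)*c = 10 states

10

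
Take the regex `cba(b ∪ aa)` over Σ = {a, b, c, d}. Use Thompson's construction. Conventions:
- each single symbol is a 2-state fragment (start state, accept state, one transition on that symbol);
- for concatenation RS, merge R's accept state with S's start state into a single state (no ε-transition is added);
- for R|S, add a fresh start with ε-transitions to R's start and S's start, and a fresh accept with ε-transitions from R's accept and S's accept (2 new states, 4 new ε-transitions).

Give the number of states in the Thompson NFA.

Per subexpression:
Each of the 6 symbol leaves contributes a 2-state fragment.
  aa → 3 states
  b ∪ aa → 7 states
  cba(b ∪ aa) → 10 states

10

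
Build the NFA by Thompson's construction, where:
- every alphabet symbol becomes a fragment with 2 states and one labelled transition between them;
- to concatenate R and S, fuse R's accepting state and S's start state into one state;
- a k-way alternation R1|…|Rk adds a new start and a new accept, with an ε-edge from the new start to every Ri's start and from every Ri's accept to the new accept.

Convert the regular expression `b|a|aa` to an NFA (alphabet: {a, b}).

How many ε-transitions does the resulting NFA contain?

Building bottom-up:
Each of the 4 symbol leaves contributes 0 ε-transitions.
  aa = 0 ε-transitions
  b|a|aa = 6 ε-transitions

6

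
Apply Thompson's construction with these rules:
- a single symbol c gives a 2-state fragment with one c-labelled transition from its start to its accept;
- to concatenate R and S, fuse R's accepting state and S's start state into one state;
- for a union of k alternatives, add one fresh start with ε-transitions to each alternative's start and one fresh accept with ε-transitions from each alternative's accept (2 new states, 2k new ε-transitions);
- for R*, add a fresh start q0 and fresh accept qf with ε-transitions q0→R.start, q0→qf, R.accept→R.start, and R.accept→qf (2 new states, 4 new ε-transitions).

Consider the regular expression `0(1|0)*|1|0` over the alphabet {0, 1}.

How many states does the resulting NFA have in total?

15

Building bottom-up:
Each of the 5 symbol leaves contributes a 2-state fragment.
  1|0 → 6 states
  (1|0)* → 8 states
  0(1|0)* → 9 states
  0(1|0)*|1|0 → 15 states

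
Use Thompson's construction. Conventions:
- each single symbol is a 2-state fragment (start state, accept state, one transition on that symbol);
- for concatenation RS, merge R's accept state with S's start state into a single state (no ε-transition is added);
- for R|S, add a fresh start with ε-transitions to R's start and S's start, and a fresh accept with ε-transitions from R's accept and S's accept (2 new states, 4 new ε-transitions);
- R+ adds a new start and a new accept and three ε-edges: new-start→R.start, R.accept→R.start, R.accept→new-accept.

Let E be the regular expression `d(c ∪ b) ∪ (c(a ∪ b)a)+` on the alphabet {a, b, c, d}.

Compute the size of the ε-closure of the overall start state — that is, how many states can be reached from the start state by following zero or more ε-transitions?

Let C(F) = |ε-closure(F.start)| within fragment F, and note whether F accepts ε. Symbol fragments have C = 1 and do not accept ε. Then:
  c ∪ b : |closure| = 1 + 1 + 1 = 3 (the new accept is not ε-reachable since no branch accepts ε)
  d(c ∪ b) : |closure| equals the left operand's closure size = 1 (its accept is not ε-reachable, so the closure stops there)
  a ∪ b : |closure| = 1 + 1 + 1 = 3 (the new accept is not ε-reachable since no branch accepts ε)
  c(a ∪ b)a : |closure| equals the left operand's closure size = 1 (its accept is not ε-reachable, so the closure stops there)
  (c(a ∪ b)a)+ : new start ε-reaches only the body's start; the new accept needs a symbol first: |closure| = 1 + 1 = 2
  d(c ∪ b) ∪ (c(a ∪ b)a)+ : new start ε-reaches every alternative's start; none of them accept ε, so the new accept is not reached: |closure| = 1 + 1 + 2 = 4

4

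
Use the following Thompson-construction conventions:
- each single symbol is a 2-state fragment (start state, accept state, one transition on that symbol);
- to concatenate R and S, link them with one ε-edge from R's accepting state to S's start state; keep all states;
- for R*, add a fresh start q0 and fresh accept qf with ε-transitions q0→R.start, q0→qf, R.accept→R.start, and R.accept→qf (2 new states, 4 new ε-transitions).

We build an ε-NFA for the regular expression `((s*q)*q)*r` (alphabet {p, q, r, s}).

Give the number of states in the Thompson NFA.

By structural recursion:
Each of the 4 symbol leaves contributes a 2-state fragment.
  s* = 4 states
  s*q = 6 states
  (s*q)* = 8 states
  (s*q)*q = 10 states
  ((s*q)*q)* = 12 states
  ((s*q)*q)*r = 14 states

14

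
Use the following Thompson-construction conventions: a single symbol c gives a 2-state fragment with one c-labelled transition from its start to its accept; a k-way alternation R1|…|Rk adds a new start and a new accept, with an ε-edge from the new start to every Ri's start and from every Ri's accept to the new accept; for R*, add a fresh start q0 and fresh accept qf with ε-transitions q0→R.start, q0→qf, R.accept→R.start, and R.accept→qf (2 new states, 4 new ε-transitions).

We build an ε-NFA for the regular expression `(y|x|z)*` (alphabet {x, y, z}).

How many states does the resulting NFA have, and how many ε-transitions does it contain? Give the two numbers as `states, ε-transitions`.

10, 10

Building bottom-up:
Each of the 3 symbol leaves contributes 2 states and 0 ε-transitions.
  y|x|z = 8 states, 6 ε-transitions
  (y|x|z)* = 10 states, 10 ε-transitions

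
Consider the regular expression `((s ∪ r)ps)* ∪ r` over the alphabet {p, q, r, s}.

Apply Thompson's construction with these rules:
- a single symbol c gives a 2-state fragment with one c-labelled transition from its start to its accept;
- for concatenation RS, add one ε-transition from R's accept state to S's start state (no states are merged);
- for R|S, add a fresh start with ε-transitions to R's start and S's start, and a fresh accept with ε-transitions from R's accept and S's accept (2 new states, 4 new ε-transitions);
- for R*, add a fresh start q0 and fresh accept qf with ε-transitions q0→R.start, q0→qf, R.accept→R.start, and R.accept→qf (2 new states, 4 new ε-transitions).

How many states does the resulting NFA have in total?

Bottom-up over the parse tree:
Each of the 5 symbol leaves contributes a 2-state fragment.
  s ∪ r → 6 states
  (s ∪ r)ps → 10 states
  ((s ∪ r)ps)* → 12 states
  ((s ∪ r)ps)* ∪ r → 16 states

16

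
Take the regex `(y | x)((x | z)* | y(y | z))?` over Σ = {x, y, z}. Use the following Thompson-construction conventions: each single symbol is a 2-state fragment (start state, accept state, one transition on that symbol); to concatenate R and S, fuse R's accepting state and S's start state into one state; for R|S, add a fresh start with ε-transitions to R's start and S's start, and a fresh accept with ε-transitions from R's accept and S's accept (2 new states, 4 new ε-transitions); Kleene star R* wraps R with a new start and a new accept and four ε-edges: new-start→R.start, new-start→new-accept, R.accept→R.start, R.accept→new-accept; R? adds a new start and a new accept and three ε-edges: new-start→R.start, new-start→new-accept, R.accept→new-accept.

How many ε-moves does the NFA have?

23

Bottom-up over the parse tree:
Each of the 7 symbol leaves contributes 0 ε-transitions.
  y | x : 4 ε-transitions
  x | z : 4 ε-transitions
  (x | z)* : 8 ε-transitions
  y | z : 4 ε-transitions
  y(y | z) : 4 ε-transitions
  (x | z)* | y(y | z) : 16 ε-transitions
  ((x | z)* | y(y | z))? : 19 ε-transitions
  (y | x)((x | z)* | y(y | z))? : 23 ε-transitions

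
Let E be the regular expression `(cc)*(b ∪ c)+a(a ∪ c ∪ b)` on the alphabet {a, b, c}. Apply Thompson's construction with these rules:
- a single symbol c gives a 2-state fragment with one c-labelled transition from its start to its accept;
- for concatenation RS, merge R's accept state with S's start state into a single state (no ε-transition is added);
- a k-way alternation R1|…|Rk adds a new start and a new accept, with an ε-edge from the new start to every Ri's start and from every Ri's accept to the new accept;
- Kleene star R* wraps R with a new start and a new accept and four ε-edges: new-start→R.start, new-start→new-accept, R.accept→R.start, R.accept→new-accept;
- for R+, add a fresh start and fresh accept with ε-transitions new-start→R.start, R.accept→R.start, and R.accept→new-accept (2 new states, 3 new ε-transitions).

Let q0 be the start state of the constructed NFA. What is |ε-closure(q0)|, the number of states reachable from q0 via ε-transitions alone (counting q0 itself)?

Work bottom-up. For each fragment F, track |ε-closure(F.start)| and whether F's accept lies in that closure (i.e. whether F accepts ε). A single-symbol fragment has closure size 1 and does not accept ε.
  cc — C equals the left operand's closure size = 1 (its accept is not ε-reachable, so the closure stops there)
  (cc)* — C = 1 (new start) + 1 (body) + 1 (new accept) = 3
  b ∪ c — new start ε-reaches every alternative's start; none of them accept ε, so the new accept is not reached: C = 1 + 1 + 1 = 3
  (b ∪ c)+ — C = 1 + 3 = 4 (the body doesn't accept ε, so the new accept is not reached)
  a ∪ c ∪ b — new start ε-reaches every alternative's start; none of them accept ε, so the new accept is not reached: C = 1 + 1 + 1 + 1 = 4
  (cc)*(b ∪ c)+a(a ∪ c ∪ b) — C = 3 + (4−1) = 6 (closure spills across the concat boundary because the left factor accepts ε)

6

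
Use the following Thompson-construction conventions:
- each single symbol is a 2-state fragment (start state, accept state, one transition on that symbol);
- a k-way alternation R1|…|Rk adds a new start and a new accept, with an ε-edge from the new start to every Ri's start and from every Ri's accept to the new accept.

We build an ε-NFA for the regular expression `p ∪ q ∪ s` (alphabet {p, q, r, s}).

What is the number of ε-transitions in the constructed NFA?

Per subexpression:
Each of the 3 symbol leaves contributes 0 ε-transitions.
  p ∪ q ∪ s : 6 ε-transitions

6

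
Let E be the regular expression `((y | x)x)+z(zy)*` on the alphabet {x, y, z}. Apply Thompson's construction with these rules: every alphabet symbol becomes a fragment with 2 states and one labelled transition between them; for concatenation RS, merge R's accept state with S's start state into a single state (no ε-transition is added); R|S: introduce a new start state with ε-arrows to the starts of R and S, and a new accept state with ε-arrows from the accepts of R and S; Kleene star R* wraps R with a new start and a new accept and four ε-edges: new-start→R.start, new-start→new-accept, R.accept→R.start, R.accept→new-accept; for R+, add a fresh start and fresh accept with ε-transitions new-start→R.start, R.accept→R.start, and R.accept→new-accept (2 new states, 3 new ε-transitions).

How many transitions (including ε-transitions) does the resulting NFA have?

17

Bottom-up over the parse tree:
Each of the 6 symbol leaves contributes 1 transition (1 symbol, 0 ε).
  y | x — 6 transitions (2 symbol, 4 ε)
  (y | x)x — 7 transitions (3 symbol, 4 ε)
  ((y | x)x)+ — 10 transitions (3 symbol, 7 ε)
  zy — 2 transitions (2 symbol, 0 ε)
  (zy)* — 6 transitions (2 symbol, 4 ε)
  ((y | x)x)+z(zy)* — 17 transitions (6 symbol, 11 ε)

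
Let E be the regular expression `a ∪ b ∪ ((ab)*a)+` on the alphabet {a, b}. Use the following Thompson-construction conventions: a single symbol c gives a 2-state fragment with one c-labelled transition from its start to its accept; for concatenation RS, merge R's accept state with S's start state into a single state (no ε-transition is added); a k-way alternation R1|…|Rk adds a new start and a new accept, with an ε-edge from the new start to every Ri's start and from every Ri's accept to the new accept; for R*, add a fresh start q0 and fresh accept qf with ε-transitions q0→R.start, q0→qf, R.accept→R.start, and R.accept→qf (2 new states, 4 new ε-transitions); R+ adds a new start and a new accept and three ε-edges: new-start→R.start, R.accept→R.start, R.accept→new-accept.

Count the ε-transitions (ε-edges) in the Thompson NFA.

Bottom-up over the parse tree:
Each of the 5 symbol leaves contributes 0 ε-transitions.
  ab : 0 ε-transitions
  (ab)* : 4 ε-transitions
  (ab)*a : 4 ε-transitions
  ((ab)*a)+ : 7 ε-transitions
  a ∪ b ∪ ((ab)*a)+ : 13 ε-transitions

13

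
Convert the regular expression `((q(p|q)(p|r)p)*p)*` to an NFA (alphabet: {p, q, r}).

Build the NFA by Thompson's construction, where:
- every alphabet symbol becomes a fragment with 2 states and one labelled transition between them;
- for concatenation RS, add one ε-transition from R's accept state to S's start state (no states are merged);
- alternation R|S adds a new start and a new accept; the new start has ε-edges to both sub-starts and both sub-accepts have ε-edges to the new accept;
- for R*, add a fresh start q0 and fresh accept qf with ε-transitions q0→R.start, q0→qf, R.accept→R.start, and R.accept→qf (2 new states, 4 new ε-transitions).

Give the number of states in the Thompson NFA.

22

Building bottom-up:
Each of the 7 symbol leaves contributes a 2-state fragment.
  p|q → 6 states
  p|r → 6 states
  q(p|q)(p|r)p → 16 states
  (q(p|q)(p|r)p)* → 18 states
  (q(p|q)(p|r)p)*p → 20 states
  ((q(p|q)(p|r)p)*p)* → 22 states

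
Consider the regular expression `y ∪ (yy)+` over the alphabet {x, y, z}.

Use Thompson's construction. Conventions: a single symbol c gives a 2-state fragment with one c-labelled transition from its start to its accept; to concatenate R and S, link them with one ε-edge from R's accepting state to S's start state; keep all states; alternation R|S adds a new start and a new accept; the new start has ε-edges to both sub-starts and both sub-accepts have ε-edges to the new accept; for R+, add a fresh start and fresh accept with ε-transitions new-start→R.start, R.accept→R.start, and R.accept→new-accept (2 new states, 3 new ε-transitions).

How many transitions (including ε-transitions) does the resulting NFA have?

Building bottom-up:
Each of the 3 symbol leaves contributes 1 transition (1 symbol, 0 ε).
  yy — 3 transitions (2 symbol, 1 ε)
  (yy)+ — 6 transitions (2 symbol, 4 ε)
  y ∪ (yy)+ — 11 transitions (3 symbol, 8 ε)

11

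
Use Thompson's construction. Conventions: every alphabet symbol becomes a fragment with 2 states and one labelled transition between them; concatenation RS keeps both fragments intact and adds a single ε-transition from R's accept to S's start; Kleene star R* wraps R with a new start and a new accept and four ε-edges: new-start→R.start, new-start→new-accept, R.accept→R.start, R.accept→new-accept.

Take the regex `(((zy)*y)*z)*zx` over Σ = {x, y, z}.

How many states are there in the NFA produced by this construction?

By structural recursion:
Each of the 6 symbol leaves contributes a 2-state fragment.
  zy → 4 states
  (zy)* → 6 states
  (zy)*y → 8 states
  ((zy)*y)* → 10 states
  ((zy)*y)*z → 12 states
  (((zy)*y)*z)* → 14 states
  (((zy)*y)*z)*zx → 18 states

18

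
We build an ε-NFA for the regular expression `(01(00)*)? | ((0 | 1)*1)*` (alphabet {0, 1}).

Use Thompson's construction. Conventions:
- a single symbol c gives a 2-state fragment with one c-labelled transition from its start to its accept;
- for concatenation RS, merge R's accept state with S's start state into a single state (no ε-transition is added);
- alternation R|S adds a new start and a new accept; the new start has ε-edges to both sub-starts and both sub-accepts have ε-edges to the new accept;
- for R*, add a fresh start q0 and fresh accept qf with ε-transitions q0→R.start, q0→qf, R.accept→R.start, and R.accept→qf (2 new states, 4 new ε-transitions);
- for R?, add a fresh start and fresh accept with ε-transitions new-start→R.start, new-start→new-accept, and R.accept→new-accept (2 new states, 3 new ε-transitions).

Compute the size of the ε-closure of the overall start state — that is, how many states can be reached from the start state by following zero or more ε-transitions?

Let C(F) = |ε-closure(F.start)| within fragment F, and note whether F accepts ε. Symbol fragments have C = 1 and do not accept ε. Then:
  00 — same as the first factor's closure: C = 1
  (00)* — new start has ε-edges to the inner start and to the new accept, so C = 2 + 1 = 3
  01(00)* — C equals the left operand's closure size = 1 (its accept is not ε-reachable, so the closure stops there)
  (01(00)*)? — new start has ε-edges to the inner start and to the new accept, so C = 2 + 1 = 3
  0 | 1 — C = 1 + 1 + 1 = 3 (the new accept is not ε-reachable since no branch accepts ε)
  (0 | 1)* — new start has ε-edges to the inner start and to the new accept, so C = 2 + 3 = 5
  (0 | 1)*1 — the left operand accepts ε, so the closure extends into the next operand (the shared merged state is already counted); C = 5 + (1−1) = 5
  ((0 | 1)*1)* — C = 1 (new start) + 5 (body) + 1 (new accept) = 7
  (01(00)*)? | ((0 | 1)*1)* — C = 1 (new start) + (3 + 7) + 1 (new accept, since some branch ε-reaches its own accept) = 12

12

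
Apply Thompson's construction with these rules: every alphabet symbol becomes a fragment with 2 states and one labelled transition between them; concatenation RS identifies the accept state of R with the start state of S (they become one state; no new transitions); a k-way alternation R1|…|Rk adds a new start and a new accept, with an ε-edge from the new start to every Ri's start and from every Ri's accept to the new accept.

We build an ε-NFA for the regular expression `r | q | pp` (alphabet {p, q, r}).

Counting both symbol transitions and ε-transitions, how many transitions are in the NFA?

10

Building bottom-up:
Each of the 4 symbol leaves contributes 1 transition (1 symbol, 0 ε).
  pp — 2 transitions (2 symbol, 0 ε)
  r | q | pp — 10 transitions (4 symbol, 6 ε)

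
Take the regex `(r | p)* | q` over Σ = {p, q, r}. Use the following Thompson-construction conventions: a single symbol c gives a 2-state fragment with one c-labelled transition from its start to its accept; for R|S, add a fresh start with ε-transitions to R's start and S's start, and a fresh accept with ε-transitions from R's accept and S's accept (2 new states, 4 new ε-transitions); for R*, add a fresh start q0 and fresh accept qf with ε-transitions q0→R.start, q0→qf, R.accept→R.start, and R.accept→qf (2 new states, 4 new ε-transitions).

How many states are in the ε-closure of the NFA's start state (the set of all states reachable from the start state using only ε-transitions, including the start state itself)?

8

Compute the ε-closure size of each fragment's start state recursively; a symbol fragment's start has no outgoing ε-edge, so its closure is just itself (size 1).
  r | p → |ε-closure| = 1 + 1 + 1 = 3 (the new accept is not ε-reachable since no branch accepts ε)
  (r | p)* → |ε-closure| = 1 (new start) + 3 (body) + 1 (new accept) = 5
  (r | p)* | q → |ε-closure| = 1 (new start) + (5 + 1) + 1 (new accept, since some branch ε-reaches its own accept) = 8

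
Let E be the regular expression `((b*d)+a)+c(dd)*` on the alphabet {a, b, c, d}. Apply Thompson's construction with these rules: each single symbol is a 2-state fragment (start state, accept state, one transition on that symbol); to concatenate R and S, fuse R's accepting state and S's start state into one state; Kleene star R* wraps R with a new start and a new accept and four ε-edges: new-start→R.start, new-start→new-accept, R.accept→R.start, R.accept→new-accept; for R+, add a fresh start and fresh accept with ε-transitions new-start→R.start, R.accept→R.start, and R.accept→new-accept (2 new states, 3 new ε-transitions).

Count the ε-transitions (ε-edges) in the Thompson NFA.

14

Per subexpression:
Each of the 6 symbol leaves contributes 0 ε-transitions.
  b* = 4 ε-transitions
  b*d = 4 ε-transitions
  (b*d)+ = 7 ε-transitions
  (b*d)+a = 7 ε-transitions
  ((b*d)+a)+ = 10 ε-transitions
  dd = 0 ε-transitions
  (dd)* = 4 ε-transitions
  ((b*d)+a)+c(dd)* = 14 ε-transitions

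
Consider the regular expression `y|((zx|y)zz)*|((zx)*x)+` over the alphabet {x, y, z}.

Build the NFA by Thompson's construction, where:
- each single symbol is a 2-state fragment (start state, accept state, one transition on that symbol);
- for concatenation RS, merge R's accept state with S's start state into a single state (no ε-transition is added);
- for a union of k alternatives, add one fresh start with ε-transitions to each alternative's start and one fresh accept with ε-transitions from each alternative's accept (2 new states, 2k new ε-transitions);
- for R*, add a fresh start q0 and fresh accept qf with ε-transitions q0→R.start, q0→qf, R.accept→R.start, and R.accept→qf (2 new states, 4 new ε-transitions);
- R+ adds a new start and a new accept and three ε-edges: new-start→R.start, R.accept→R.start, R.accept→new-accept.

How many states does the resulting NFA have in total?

By structural recursion:
Each of the 9 symbol leaves contributes a 2-state fragment.
  zx — 3 states
  zx|y — 7 states
  (zx|y)zz — 9 states
  ((zx|y)zz)* — 11 states
  zx — 3 states
  (zx)* — 5 states
  (zx)*x — 6 states
  ((zx)*x)+ — 8 states
  y|((zx|y)zz)*|((zx)*x)+ — 23 states

23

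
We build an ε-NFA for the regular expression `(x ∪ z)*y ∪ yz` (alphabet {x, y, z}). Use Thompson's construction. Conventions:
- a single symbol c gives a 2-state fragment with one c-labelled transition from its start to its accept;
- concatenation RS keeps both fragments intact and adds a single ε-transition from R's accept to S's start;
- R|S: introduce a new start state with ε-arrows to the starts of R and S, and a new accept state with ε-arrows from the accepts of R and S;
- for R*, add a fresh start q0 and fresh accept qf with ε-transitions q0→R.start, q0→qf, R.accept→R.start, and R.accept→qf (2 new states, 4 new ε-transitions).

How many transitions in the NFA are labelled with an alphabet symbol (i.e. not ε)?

5

By structural recursion:
Each of the 5 symbol leaves contributes exactly 1 symbol transition.
  x ∪ z → 2 symbol transitions
  (x ∪ z)* → 2 symbol transitions
  (x ∪ z)*y → 3 symbol transitions
  yz → 2 symbol transitions
  (x ∪ z)*y ∪ yz → 5 symbol transitions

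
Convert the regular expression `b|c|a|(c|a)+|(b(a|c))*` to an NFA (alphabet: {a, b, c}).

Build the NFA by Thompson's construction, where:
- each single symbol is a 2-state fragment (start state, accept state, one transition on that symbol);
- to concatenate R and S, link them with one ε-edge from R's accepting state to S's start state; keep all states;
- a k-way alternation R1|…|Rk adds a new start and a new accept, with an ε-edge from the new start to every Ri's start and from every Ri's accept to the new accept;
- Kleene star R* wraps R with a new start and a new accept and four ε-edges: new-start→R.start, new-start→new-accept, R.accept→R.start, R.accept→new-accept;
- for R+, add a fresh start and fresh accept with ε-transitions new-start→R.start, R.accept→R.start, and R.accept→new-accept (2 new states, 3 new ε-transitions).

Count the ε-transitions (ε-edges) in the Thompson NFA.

26

Recursing over subexpressions:
Each of the 8 symbol leaves contributes 0 ε-transitions.
  c|a → 4 ε-transitions
  (c|a)+ → 7 ε-transitions
  a|c → 4 ε-transitions
  b(a|c) → 5 ε-transitions
  (b(a|c))* → 9 ε-transitions
  b|c|a|(c|a)+|(b(a|c))* → 26 ε-transitions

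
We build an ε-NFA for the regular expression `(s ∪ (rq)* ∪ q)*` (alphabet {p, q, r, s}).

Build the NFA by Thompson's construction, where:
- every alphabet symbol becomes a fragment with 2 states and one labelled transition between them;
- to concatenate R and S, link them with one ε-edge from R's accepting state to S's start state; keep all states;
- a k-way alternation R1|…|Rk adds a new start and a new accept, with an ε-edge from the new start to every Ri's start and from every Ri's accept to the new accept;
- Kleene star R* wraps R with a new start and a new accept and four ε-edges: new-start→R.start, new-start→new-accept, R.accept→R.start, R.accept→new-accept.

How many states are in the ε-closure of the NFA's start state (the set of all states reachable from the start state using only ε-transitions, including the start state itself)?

9

Work bottom-up. For each fragment F, track |ε-closure(F.start)| and whether F's accept lies in that closure (i.e. whether F accepts ε). A single-symbol fragment has closure size 1 and does not accept ε.
  rq : same as the first factor's closure: C = 1
  (rq)* : C = 1 (new start) + 1 (body) + 1 (new accept) = 3
  s ∪ (rq)* ∪ q : C = 1 (new start) + (1 + 3 + 1) + 1 (new accept, since some branch ε-reaches its own accept) = 7
  (s ∪ (rq)* ∪ q)* : C = 1 (new start) + 7 (body) + 1 (new accept) = 9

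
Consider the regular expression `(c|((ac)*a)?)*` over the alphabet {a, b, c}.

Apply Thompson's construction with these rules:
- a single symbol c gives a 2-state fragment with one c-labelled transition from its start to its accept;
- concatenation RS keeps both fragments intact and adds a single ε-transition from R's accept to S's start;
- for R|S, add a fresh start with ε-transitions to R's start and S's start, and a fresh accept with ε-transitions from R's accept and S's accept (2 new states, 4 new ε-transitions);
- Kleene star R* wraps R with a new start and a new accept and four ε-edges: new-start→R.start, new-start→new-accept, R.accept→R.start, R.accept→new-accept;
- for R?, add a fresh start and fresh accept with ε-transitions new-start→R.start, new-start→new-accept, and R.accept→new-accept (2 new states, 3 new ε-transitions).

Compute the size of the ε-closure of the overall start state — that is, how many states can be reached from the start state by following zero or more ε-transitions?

Compute the ε-closure size of each fragment's start state recursively; a symbol fragment's start has no outgoing ε-edge, so its closure is just itself (size 1).
  ac : same as the first factor's closure: |ε-closure| = 1
  (ac)* : |ε-closure| = 1 (new start) + 1 (body) + 1 (new accept) = 3
  (ac)*a : |ε-closure| = 3 + 1 = 4 (closure spills across the concat boundary because the left factor accepts ε)
  ((ac)*a)? : new start has ε-edges to the inner start and to the new accept, so |ε-closure| = 2 + 4 = 6
  c|((ac)*a)? : |ε-closure| = 1 (new start) + (1 + 6) + 1 (new accept, since some branch ε-reaches its own accept) = 9
  (c|((ac)*a)?)* : the star's fresh start ε-reaches both the body's start and the fresh accept: |ε-closure| = 2 + 9 = 11

11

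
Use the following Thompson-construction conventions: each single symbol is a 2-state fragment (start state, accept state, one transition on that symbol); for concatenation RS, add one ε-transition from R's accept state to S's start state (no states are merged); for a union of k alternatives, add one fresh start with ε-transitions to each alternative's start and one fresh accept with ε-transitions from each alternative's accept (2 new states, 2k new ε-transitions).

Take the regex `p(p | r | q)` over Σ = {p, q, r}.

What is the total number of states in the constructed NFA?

Bottom-up over the parse tree:
Each of the 4 symbol leaves contributes a 2-state fragment.
  p | r | q : 8 states
  p(p | r | q) : 10 states

10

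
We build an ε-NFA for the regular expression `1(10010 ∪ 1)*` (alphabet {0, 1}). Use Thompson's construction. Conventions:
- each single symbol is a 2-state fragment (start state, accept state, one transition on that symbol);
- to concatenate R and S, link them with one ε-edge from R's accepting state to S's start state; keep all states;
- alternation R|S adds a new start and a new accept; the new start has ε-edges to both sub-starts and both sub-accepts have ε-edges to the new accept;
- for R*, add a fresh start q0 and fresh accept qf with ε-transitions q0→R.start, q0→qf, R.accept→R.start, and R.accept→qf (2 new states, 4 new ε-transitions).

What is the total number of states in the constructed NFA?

Per subexpression:
Each of the 7 symbol leaves contributes a 2-state fragment.
  10010 = 10 states
  10010 ∪ 1 = 14 states
  (10010 ∪ 1)* = 16 states
  1(10010 ∪ 1)* = 18 states

18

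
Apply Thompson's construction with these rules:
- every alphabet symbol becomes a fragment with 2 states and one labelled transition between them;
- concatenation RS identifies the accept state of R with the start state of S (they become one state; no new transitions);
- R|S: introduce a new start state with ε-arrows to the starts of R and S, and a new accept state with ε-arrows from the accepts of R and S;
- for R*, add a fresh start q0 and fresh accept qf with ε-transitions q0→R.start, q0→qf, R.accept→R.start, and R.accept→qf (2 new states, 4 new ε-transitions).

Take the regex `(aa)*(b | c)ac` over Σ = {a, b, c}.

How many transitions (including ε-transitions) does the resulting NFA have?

14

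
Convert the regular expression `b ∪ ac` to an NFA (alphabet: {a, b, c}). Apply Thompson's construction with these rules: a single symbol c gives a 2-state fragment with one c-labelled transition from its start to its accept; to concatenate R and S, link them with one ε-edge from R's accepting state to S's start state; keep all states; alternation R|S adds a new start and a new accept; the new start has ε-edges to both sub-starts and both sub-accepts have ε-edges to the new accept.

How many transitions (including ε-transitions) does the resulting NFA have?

8

Bottom-up over the parse tree:
Each of the 3 symbol leaves contributes 1 transition (1 symbol, 0 ε).
  ac : 3 transitions (2 symbol, 1 ε)
  b ∪ ac : 8 transitions (3 symbol, 5 ε)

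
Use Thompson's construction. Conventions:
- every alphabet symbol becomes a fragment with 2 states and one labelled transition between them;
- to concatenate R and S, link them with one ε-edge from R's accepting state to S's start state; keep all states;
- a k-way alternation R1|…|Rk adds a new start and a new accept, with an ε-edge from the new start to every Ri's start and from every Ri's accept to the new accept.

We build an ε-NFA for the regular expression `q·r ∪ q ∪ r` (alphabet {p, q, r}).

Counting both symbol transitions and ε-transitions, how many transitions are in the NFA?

11

Recursing over subexpressions:
Each of the 4 symbol leaves contributes 1 transition (1 symbol, 0 ε).
  q·r — 3 transitions (2 symbol, 1 ε)
  q·r ∪ q ∪ r — 11 transitions (4 symbol, 7 ε)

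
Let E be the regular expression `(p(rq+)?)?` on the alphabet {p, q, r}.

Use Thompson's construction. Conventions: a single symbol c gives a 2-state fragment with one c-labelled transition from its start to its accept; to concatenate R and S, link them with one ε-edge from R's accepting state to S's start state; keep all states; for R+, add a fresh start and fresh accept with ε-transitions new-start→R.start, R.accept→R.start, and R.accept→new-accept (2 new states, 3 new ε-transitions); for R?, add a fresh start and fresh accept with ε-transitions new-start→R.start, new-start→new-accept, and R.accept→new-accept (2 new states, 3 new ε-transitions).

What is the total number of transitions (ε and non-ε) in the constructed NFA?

14

Recursing over subexpressions:
Each of the 3 symbol leaves contributes 1 transition (1 symbol, 0 ε).
  q+ — 4 transitions (1 symbol, 3 ε)
  rq+ — 6 transitions (2 symbol, 4 ε)
  (rq+)? — 9 transitions (2 symbol, 7 ε)
  p(rq+)? — 11 transitions (3 symbol, 8 ε)
  (p(rq+)?)? — 14 transitions (3 symbol, 11 ε)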